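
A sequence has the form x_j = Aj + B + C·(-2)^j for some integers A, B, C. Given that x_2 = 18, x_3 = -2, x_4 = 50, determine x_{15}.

-65474

At j = 2, 3, 4: 2A + B + 4C = 18; 3A + B - 8C = -2; 4A + B + 16C = 50.
Subtracting the first from the second: A - 12C = -20.
Subtracting the second from the third: A + 24C = 52.
Solving: C = 2, A = 4, then B = 2.
So x_j = 4·j + 2 + 2·(-2)^j; at j=15 this is -65474.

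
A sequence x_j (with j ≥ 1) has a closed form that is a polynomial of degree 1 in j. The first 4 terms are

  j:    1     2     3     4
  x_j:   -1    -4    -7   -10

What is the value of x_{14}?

1st diffs: -3, -3, -3 (constant).
So x_j = -3j + 2.
Evaluating at j = 14 gives x_{14} = -40.

-40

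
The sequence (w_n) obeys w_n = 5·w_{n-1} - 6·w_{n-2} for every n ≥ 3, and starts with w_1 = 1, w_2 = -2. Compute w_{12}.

w_3 = -16;  w_4 = -68;  w_5 = -244;  w_6 = -812;  w_7 = -2596;  w_8 = -8108;  w_9 = -24964;  w_{10} = -76172;  w_{11} = -231076;  w_{12} = -698348.
(Characteristic roots are 3 and 2.)

-698348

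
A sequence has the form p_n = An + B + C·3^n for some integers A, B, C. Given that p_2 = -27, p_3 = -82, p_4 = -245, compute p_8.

The three given values yield: 2A + B + 9C = -27; 3A + B + 27C = -82; 4A + B + 81C = -245.
Subtracting the first from the second: A + 18C = -55.
Subtracting the second from the third: A + 54C = -163.
Solving: C = -3, A = -1, then B = 2.
Hence p_8 = -1·8 + 2 + (-3)·6561 = -19689.

-19689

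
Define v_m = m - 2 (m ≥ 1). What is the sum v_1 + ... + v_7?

14

Over m = 1..7: Σm = 28.
Total = (1)·28 + (-2)·7 = 14.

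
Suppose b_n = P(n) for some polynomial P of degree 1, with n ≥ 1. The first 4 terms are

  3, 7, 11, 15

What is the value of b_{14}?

1st diffs: 4, 4, 4 (constant).
So b_n = 4n - 1.
Evaluating at n = 14 gives b_{14} = 55.

55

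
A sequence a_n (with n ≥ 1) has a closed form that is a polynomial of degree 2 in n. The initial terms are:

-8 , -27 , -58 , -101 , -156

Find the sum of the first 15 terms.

1st diffs: -19, -31, -43, -55.
2nd diffs: -12, -12, -12 (constant).
Newton forward-difference form: a_n = -8 + (-19)·C(n-1,1) + (-12)·C(n-1,2).
Continuing: …, -223, -302, -393, -496, …, a_{15} = -1366.
Summing n = 1..15 (15 terms) gives -7575.

-7575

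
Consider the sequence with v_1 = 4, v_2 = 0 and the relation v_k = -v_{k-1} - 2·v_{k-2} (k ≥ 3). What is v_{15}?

8

v_3 = -8; v_4 = 8; v_5 = 8; …; v_{12} = -88; v_{13} = -184; v_{14} = 360; v_{15} = 8.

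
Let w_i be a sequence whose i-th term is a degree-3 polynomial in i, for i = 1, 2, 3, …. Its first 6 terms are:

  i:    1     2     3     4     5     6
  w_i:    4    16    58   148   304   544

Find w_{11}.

3634

1st diffs: 12, 42, 90, 156, 240.
2nd diffs: 30, 48, 66, 84.
3rd diffs: 18, 18, 18 (constant).
Newton forward-difference form: w_i = 4 + 12·C(i-1,1) + 30·C(i-1,2) + 18·C(i-1,3).
At i = 11: i-1 = 10, so w_{11} = 4 + 120 + 1350 + 2160 = 3634.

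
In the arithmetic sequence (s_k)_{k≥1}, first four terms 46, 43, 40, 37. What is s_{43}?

Common difference d = -3.
s_k = 46 + (k - 1)·(-3).
s_{43} = 46 + 42·(-3) = -80.

-80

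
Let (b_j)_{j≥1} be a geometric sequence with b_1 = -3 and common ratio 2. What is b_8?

b_j = (-3)·2^(j-1).
b_8 = (-3)·2^7 = -384.

-384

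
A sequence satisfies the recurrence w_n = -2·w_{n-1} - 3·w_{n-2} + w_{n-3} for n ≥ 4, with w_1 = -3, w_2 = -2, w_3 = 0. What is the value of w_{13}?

Applying the relation repeatedly:
w_4 = 3, w_5 = -8, w_6 = 7, w_7 = 13, w_8 = -55, w_9 = 78, w_{10} = 22, w_{11} = -333, w_{12} = 678, w_{13} = -335.

-335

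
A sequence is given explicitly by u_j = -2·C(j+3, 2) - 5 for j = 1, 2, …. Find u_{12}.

-215

C(15, 2) = 105, so u_{12} = -215.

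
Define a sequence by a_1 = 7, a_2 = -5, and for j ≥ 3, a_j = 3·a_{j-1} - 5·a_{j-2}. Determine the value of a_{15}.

910750

Applying the relation repeatedly:
a_3 = -50, a_4 = -125, a_5 = -125, …, a_{12} = -62750, a_{13} = -7625, a_{14} = 290875, a_{15} = 910750.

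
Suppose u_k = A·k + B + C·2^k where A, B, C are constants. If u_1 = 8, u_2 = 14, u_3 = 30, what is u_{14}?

81866

Write the equations: A + B + 2C = 8; 2A + B + 4C = 14; 3A + B + 8C = 30.
Subtracting the first from the second: A + 2C = 6.
Subtracting the second from the third: A + 4C = 16.
Solving: C = 5, A = -4, then B = 2.
So u_k = -4·k + 2 + 5·2^k; at k=14 this is 81866.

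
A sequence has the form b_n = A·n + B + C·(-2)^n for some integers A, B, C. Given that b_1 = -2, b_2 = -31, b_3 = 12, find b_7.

At n = 1, 2, 3: A + B - 2C = -2; 2A + B + 4C = -31; 3A + B - 8C = 12.
Subtracting the first from the second: A + 6C = -29.
Subtracting the second from the third: A - 12C = 43.
Solving: C = -4, A = -5, then B = -5.
Hence b_7 = -5·7 + (-5) + (-4)·(-128) = 472.

472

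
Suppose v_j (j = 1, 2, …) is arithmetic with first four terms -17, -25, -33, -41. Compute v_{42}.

-345

Common difference d = -8.
v_j = -17 + (j - 1)·(-8).
v_{42} = -17 + 41·(-8) = -345.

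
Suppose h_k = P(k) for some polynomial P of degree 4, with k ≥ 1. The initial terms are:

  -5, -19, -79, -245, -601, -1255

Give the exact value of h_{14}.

-38095

1st diffs: -14, -60, -166, -356, -654.
2nd diffs: -46, -106, -190, -298.
3rd diffs: -60, -84, -108.
4th diffs: -24, -24 (constant).
So h_k = -k^4 + 2k^2 - 5k - 1.
Evaluating at k = 14 gives h_{14} = -38095.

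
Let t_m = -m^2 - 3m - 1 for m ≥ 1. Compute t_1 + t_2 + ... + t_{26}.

-7280

Over m = 1..26: Σm = 351, Σm² = 6201.
Total = (-1)·6201 + (-3)·351 + (-1)·26 = -7280.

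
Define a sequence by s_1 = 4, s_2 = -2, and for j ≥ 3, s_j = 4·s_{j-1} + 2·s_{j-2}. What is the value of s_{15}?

Compute successive terms:
s_3 = 0  s_4 = -4  s_5 = -16  …  s_{12} = -558144  s_{13} = -2483456  s_{14} = -11050112  s_{15} = -49167360.

-49167360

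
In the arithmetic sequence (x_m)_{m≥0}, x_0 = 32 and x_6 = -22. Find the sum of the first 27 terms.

Common difference d = (-22 - 32) / (6 - 0) = -9.
x_m = 32 + (m - 0)·(-9).
x_{26} = -202; S = 27·(32 + (-202))/2 = -2295.

-2295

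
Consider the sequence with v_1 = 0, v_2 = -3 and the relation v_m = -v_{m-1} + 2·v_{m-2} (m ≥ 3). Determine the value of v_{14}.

Compute successive terms:
v_3 = 3, v_4 = -9, v_5 = 15, …, v_{11} = 1023, v_{12} = -2049, v_{13} = 4095, v_{14} = -8193.
(Characteristic roots are 1 and -2.)

-8193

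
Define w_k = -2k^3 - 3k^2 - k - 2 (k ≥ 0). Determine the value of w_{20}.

w_{20} = -2·20^3 - 3·20^2 - 1·20 - 2 = -17222.

-17222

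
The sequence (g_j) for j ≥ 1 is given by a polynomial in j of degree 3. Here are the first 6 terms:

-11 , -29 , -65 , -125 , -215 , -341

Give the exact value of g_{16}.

1st diffs: -18, -36, -60, -90, -126.
2nd diffs: -18, -24, -30, -36.
3rd diffs: -6, -6, -6 (constant).
Newton forward-difference form: g_j = -11 + (-18)·C(j-1,1) + (-18)·C(j-1,2) + (-6)·C(j-1,3).
At j = 16: j-1 = 15, so g_{16} = -11 - 270 - 1890 - 2730 = -4901.

-4901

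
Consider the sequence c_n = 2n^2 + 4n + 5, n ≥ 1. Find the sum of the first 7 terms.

Over n = 1..7: Σn = 28, Σn² = 140.
Total = (2)·140 + (4)·28 + (5)·7 = 427.

427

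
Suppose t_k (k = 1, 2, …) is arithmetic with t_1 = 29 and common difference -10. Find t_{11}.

-71

t_k = 29 + (k - 1)·(-10).
t_{11} = 29 + 10·(-10) = -71.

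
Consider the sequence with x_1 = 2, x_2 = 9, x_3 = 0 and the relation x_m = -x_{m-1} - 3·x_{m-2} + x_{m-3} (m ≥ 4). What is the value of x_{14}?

Applying the relation repeatedly:
x_4 = -25  x_5 = 34  x_6 = 41  …  x_{11} = -448  x_{12} = 3527  x_{13} = -3054  x_{14} = -7975.

-7975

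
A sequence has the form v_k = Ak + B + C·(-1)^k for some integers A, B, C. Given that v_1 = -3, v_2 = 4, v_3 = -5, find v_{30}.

-24

Write the equations: A + B - C = -3; 2A + B + C = 4; 3A + B - C = -5.
Subtracting the first from the second: A + 2C = 7.
Subtracting the second from the third: A - 2C = -9.
Solving: C = 4, A = -1, then B = 2.
Therefore v_{30} = -30 + 2 + 4·1 = -24.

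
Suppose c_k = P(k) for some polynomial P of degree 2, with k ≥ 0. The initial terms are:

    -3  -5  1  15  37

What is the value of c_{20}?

1477

1st diffs: -2, 6, 14, 22.
2nd diffs: 8, 8, 8 (constant).
So c_k = 4k^2 - 6k - 3.
Evaluating at k = 20 gives c_{20} = 1477.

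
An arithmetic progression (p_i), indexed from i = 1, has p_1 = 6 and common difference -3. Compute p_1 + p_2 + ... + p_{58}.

-4611

p_i = 6 + (i - 1)·(-3).
p_{58} = -165; S = 58·(6 + (-165))/2 = -4611.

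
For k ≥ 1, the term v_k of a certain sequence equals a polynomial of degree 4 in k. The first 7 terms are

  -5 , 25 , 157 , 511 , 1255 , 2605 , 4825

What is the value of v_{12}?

1st diffs: 30, 132, 354, 744, 1350, 2220.
2nd diffs: 102, 222, 390, 606, 870.
3rd diffs: 120, 168, 216, 264.
4th diffs: 48, 48, 48 (constant).
Newton forward-difference form: v_k = -5 + 30·C(k-1,1) + 102·C(k-1,2) + 120·C(k-1,3) + 48·C(k-1,4).
At k = 12: k-1 = 11, so v_{12} = -5 + 330 + 5610 + 19800 + 15840 = 41575.

41575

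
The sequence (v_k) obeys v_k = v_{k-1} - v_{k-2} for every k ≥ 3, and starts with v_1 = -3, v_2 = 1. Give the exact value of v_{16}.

Applying the relation repeatedly:
v_3 = 4;  v_4 = 3;  v_5 = -1;  …;  v_{13} = -3;  v_{14} = 1;  v_{15} = 4;  v_{16} = 3.

3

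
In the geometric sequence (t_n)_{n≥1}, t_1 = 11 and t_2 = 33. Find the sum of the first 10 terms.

324764

Common ratio r = 3.
t_n = 11·3^(n-1).
S = 11·(3^10 - 1)/(3 - 1) = 11·(59049 - 1)/(2) = 324764.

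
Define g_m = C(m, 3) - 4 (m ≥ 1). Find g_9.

C(9, 3) = 84, so g_9 = 80.

80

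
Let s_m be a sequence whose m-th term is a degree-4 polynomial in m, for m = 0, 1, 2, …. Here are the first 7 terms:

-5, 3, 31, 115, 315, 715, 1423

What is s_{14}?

39055

1st diffs: 8, 28, 84, 200, 400, 708.
2nd diffs: 20, 56, 116, 200, 308.
3rd diffs: 36, 60, 84, 108.
4th diffs: 24, 24, 24 (constant).
Newton forward-difference form: s_m = -5 + 8·C(m,1) + 20·C(m,2) + 36·C(m,3) + 24·C(m,4).
At m = 14: m = 14, so s_{14} = -5 + 112 + 1820 + 13104 + 24024 = 39055.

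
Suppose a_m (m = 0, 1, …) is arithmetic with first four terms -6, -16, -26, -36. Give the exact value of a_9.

Common difference d = -10.
a_m = -6 + (m - 0)·(-10).
a_9 = -6 + 9·(-10) = -96.

-96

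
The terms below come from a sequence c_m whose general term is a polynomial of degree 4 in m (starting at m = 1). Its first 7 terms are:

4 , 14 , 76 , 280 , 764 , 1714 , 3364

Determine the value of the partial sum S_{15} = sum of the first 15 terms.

1st diffs: 10, 62, 204, 484, 950, 1650.
2nd diffs: 52, 142, 280, 466, 700.
3rd diffs: 90, 138, 186, 234.
4th diffs: 48, 48, 48 (constant).
Newton forward-difference form: c_m = 4 + 10·C(m-1,1) + 52·C(m-1,2) + 90·C(m-1,3) + 48·C(m-1,4).
Continuing: …, 5996, 9940, 15574, 23324, …, c_{15} = 85684.
Summing m = 1..15 (15 terms) gives 291764.

291764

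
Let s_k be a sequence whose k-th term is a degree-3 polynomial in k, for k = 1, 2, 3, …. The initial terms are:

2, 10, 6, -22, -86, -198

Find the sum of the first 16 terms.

-27568

1st diffs: 8, -4, -28, -64, -112.
2nd diffs: -12, -24, -36, -48.
3rd diffs: -12, -12, -12 (constant).
Newton forward-difference form: s_k = 2 + 8·C(k-1,1) + (-12)·C(k-1,2) + (-12)·C(k-1,3).
Continuing: …, -370, -614, -942, -1366, …, s_{16} = -6598.
Summing k = 1..16 (16 terms) gives -27568.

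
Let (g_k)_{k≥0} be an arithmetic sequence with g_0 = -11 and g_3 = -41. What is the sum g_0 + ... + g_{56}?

-16587

Common difference d = (-41 - (-11)) / (3 - 0) = -10.
g_k = -11 + (k - 0)·(-10).
g_{56} = -571; S = 57·(-11 + (-571))/2 = -16587.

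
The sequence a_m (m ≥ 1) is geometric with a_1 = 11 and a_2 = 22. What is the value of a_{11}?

11264

Common ratio r = 2.
a_m = 11·2^(m-1).
a_{11} = 11·2^10 = 11264.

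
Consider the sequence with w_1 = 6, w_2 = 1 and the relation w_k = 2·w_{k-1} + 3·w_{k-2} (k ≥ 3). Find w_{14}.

Iterate the recurrence:
w_3 = 20;  w_4 = 43;  w_5 = 146;  …;  w_{11} = 103340;  w_{12} = 310003;  w_{13} = 930026;  w_{14} = 2790061.
(Characteristic roots are 3 and -1.)

2790061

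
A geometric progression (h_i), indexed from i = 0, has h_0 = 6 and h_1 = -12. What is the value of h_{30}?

6442450944

Common ratio r = -2.
h_i = 6·(-2)^(i-0).
h_{30} = 6·(-2)^30 = 6442450944.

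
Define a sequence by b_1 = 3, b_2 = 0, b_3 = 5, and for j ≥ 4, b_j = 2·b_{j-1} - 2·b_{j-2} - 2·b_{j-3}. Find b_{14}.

Compute successive terms:
b_4 = 4;  b_5 = -2;  b_6 = -22;  …;  b_{11} = 568;  b_{12} = 488;  b_{13} = -720;  b_{14} = -3552.

-3552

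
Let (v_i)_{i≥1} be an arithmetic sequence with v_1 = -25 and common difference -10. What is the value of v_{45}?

v_i = -25 + (i - 1)·(-10).
v_{45} = -25 + 44·(-10) = -465.

-465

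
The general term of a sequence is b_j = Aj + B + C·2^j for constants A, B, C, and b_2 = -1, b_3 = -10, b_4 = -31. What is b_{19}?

-1572802

Plug in j = 2, 3, 4: 2A + B + 4C = -1; 3A + B + 8C = -10; 4A + B + 16C = -31.
Subtracting the first from the second: A + 4C = -9.
Subtracting the second from the third: A + 8C = -21.
Solving: C = -3, A = 3, then B = 5.
Hence b_{19} = 3·19 + 5 + (-3)·524288 = -1572802.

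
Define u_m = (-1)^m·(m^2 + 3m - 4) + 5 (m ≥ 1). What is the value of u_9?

-99

(-1)^9 = -1; m^2 + 3m - 4 at m=9 is 104; so u_9 = -99.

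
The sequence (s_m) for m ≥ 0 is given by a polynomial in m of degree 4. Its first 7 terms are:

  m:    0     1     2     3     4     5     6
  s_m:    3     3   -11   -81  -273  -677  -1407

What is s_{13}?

-30261

1st diffs: 0, -14, -70, -192, -404, -730.
2nd diffs: -14, -56, -122, -212, -326.
3rd diffs: -42, -66, -90, -114.
4th diffs: -24, -24, -24 (constant).
Newton forward-difference form: s_m = 3 + (-14)·C(m,2) + (-42)·C(m,3) + (-24)·C(m,4).
At m = 13: m = 13, so s_{13} = 3 - 1092 - 12012 - 17160 = -30261.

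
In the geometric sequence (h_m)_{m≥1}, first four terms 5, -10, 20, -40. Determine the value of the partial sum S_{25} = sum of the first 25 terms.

Common ratio r = -2.
h_m = 5·(-2)^(m-1).
S = 5·((-2)^25 - 1)/(-2 - 1) = 5·(-33554432 - 1)/(-3) = 55924055.

55924055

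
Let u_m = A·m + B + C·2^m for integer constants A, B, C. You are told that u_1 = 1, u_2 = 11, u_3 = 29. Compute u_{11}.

8205

Plug in m = 1, 2, 3: A + B + 2C = 1; 2A + B + 4C = 11; 3A + B + 8C = 29.
Subtracting the first from the second: A + 2C = 10.
Subtracting the second from the third: A + 4C = 18.
Solving: C = 4, A = 2, then B = -9.
Therefore u_{11} = 22 + (-9) + 4·2048 = 8205.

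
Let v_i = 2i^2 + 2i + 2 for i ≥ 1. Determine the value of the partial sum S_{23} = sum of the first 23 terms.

9246

Over i = 1..23: Σi = 276, Σi² = 4324.
Total = (2)·4324 + (2)·276 + (2)·23 = 9246.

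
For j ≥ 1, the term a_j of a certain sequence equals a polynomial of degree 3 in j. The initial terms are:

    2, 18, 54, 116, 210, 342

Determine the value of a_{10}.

1st diffs: 16, 36, 62, 94, 132.
2nd diffs: 20, 26, 32, 38.
3rd diffs: 6, 6, 6 (constant).
Newton forward-difference form: a_j = 2 + 16·C(j-1,1) + 20·C(j-1,2) + 6·C(j-1,3).
At j = 10: j-1 = 9, so a_{10} = 2 + 144 + 720 + 504 = 1370.

1370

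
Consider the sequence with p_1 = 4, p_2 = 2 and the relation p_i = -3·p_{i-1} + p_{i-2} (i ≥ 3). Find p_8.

938

p_3 = -2  p_4 = 8  p_5 = -26  p_6 = 86  p_7 = -284  p_8 = 938.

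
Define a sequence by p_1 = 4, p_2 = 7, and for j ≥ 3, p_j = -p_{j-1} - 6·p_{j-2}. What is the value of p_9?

p_3 = -31; p_4 = -11; p_5 = 197; p_6 = -131; p_7 = -1051; p_8 = 1837; p_9 = 4469.

4469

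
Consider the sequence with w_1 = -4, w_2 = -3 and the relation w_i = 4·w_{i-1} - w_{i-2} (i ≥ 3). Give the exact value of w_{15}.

-56601488

Step forward from the initial values:
w_3 = -8  w_4 = -29  w_5 = -108  …  w_{12} = -1088893  w_{13} = -4063804  w_{14} = -15166323  w_{15} = -56601488.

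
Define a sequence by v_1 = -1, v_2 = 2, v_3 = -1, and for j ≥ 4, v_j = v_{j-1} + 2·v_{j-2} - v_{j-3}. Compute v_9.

Applying the relation repeatedly:
v_4 = 4  v_5 = 0  v_6 = 9  v_7 = 5  v_8 = 23  v_9 = 24.

24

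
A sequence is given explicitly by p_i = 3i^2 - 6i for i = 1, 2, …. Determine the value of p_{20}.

p_{20} = 3·20^2 - 6·20 = 1080.

1080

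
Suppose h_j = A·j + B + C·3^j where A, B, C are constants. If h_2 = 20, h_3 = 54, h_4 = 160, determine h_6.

1452

Plug in j = 2, 3, 4: 2A + B + 9C = 20; 3A + B + 27C = 54; 4A + B + 81C = 160.
Subtracting the first from the second: A + 18C = 34.
Subtracting the second from the third: A + 54C = 106.
Solving: C = 2, A = -2, then B = 6.
Therefore h_6 = -12 + 6 + 2·729 = 1452.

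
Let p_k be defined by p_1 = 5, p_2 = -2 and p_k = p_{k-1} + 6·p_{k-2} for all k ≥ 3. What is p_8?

Compute successive terms:
p_3 = 28  p_4 = 16  p_5 = 184  p_6 = 280  p_7 = 1384  p_8 = 3064.
(Characteristic roots are 3 and -2.)

3064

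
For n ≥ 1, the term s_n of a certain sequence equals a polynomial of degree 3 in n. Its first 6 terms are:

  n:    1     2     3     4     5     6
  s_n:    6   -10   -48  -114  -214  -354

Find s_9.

1st diffs: -16, -38, -66, -100, -140.
2nd diffs: -22, -28, -34, -40.
3rd diffs: -6, -6, -6 (constant).
Newton forward-difference form: s_n = 6 + (-16)·C(n-1,1) + (-22)·C(n-1,2) + (-6)·C(n-1,3).
At n = 9: n-1 = 8, so s_9 = 6 - 128 - 616 - 336 = -1074.

-1074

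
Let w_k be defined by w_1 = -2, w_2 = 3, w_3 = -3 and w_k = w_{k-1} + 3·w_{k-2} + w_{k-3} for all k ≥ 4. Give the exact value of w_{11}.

285

Compute successive terms:
w_4 = 4  w_5 = -2  w_6 = 7  w_7 = 5  w_8 = 24  w_9 = 46  w_{10} = 123  w_{11} = 285.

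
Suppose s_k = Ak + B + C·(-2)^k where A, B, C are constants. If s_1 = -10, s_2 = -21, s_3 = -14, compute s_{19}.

524186

The three given values yield: A + B - 2C = -10; 2A + B + 4C = -21; 3A + B - 8C = -14.
Subtracting the first from the second: A + 6C = -11.
Subtracting the second from the third: A - 12C = 7.
Solving: C = -1, A = -5, then B = -7.
Therefore s_{19} = -95 + (-7) + (-1)·(-524288) = 524186.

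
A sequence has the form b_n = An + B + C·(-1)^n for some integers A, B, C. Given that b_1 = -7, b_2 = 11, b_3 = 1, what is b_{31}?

113

Plug in n = 1, 2, 3: A + B - C = -7; 2A + B + C = 11; 3A + B - C = 1.
Subtracting the first from the second: A + 2C = 18.
Subtracting the second from the third: A - 2C = -10.
Solving: C = 7, A = 4, then B = -4.
So b_n = 4·n + (-4) + 7·(-1)^n; at n=31 this is 113.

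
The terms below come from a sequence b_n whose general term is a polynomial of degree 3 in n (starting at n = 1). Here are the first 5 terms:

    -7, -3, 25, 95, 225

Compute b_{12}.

4327

1st diffs: 4, 28, 70, 130.
2nd diffs: 24, 42, 60.
3rd diffs: 18, 18 (constant).
Newton forward-difference form: b_n = -7 + 4·C(n-1,1) + 24·C(n-1,2) + 18·C(n-1,3).
At n = 12: n-1 = 11, so b_{12} = -7 + 44 + 1320 + 2970 = 4327.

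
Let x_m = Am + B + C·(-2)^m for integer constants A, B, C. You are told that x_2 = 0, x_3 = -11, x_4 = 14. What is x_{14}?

At m = 2, 3, 4: 2A + B + 4C = 0; 3A + B - 8C = -11; 4A + B + 16C = 14.
Subtracting the first from the second: A - 12C = -11.
Subtracting the second from the third: A + 24C = 25.
Solving: C = 1, A = 1, then B = -6.
So x_m = 1·m + (-6) + 1·(-2)^m; at m=14 this is 16392.

16392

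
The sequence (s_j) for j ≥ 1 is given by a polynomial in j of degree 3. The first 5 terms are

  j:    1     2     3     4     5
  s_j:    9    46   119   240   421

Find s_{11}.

3439

1st diffs: 37, 73, 121, 181.
2nd diffs: 36, 48, 60.
3rd diffs: 12, 12 (constant).
So s_j = 2j^3 + 6j^2 + 5j - 4.
Evaluating at j = 11 gives s_{11} = 3439.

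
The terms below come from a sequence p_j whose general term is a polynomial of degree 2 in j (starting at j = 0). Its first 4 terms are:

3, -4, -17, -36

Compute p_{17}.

1st diffs: -7, -13, -19.
2nd diffs: -6, -6 (constant).
So p_j = -3j^2 - 4j + 3.
Evaluating at j = 17 gives p_{17} = -932.

-932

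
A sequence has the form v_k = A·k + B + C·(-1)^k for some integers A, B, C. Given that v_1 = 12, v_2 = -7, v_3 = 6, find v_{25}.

-60

At k = 1, 2, 3: A + B - C = 12; 2A + B + C = -7; 3A + B - C = 6.
Subtracting the first from the second: A + 2C = -19.
Subtracting the second from the third: A - 2C = 13.
Solving: C = -8, A = -3, then B = 7.
Hence v_{25} = -3·25 + 7 + (-8)·(-1) = -60.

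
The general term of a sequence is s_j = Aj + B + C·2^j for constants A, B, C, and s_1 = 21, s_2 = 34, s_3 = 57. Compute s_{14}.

Write the equations: A + B + 2C = 21; 2A + B + 4C = 34; 3A + B + 8C = 57.
Subtracting the first from the second: A + 2C = 13.
Subtracting the second from the third: A + 4C = 23.
Solving: C = 5, A = 3, then B = 8.
Therefore s_{14} = 42 + 8 + 5·16384 = 81970.

81970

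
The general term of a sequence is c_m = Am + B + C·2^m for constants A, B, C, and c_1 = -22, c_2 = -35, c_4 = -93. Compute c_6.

-295

At m = 1, 2, 4: A + B + 2C = -22; 2A + B + 4C = -35; 4A + B + 16C = -93.
Subtracting the first from the second: A + 2C = -13.
Subtracting the second from the third: 2A + 12C = -58.
Solving: C = -4, A = -5, then B = -9.
Hence c_6 = -5·6 + (-9) + (-4)·64 = -295.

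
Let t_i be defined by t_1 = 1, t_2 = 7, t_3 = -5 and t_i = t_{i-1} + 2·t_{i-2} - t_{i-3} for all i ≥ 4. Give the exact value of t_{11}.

-30

Step forward from the initial values:
t_4 = 8;  t_5 = -9;  t_6 = 12;  t_7 = -14;  t_8 = 19;  t_9 = -21;  t_{10} = 31;  t_{11} = -30.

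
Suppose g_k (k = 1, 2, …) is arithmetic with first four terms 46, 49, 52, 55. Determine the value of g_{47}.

184

Common difference d = 3.
g_k = 46 + (k - 1)·3.
g_{47} = 46 + 46·3 = 184.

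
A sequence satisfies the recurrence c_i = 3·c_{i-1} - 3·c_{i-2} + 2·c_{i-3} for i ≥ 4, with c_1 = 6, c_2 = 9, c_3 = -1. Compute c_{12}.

-2735

Step forward from the initial values:
c_4 = -18  c_5 = -33  c_6 = -47  c_7 = -78  c_8 = -159  c_9 = -337  c_{10} = -690  c_{11} = -1377  c_{12} = -2735.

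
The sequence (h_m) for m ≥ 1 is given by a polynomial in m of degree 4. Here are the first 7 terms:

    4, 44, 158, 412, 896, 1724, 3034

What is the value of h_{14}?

42332

1st diffs: 40, 114, 254, 484, 828, 1310.
2nd diffs: 74, 140, 230, 344, 482.
3rd diffs: 66, 90, 114, 138.
4th diffs: 24, 24, 24 (constant).
So h_m = m^4 + m^3 + 6m^2 - 4.
Evaluating at m = 14 gives h_{14} = 42332.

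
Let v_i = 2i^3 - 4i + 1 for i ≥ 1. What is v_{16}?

8129

v_{16} = 2·16^3 - 4·16 + 1 = 8129.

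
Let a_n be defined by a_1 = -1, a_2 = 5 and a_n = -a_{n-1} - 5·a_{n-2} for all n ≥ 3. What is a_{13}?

27775

a_3 = 0;  a_4 = -25;  a_5 = 25;  …;  a_{10} = -25;  a_{11} = -6975;  a_{12} = 7100;  a_{13} = 27775.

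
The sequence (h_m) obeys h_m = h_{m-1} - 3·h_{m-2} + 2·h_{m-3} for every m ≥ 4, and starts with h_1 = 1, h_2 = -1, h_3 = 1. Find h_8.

41

Step forward from the initial values:
h_4 = 6; h_5 = 1; h_6 = -15; h_7 = -6; h_8 = 41.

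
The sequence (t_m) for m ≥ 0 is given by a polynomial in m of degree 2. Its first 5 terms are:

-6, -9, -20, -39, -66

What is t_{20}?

-1586

1st diffs: -3, -11, -19, -27.
2nd diffs: -8, -8, -8 (constant).
So t_m = -4m^2 + m - 6.
Evaluating at m = 20 gives t_{20} = -1586.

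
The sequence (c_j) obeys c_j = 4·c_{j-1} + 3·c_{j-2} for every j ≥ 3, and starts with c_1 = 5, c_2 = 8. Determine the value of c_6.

4592

c_3 = 47, c_4 = 212, c_5 = 989, c_6 = 4592.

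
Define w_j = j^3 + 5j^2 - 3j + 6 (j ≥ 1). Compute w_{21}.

11409

w_{21} = 1·21^3 + 5·21^2 - 3·21 + 6 = 11409.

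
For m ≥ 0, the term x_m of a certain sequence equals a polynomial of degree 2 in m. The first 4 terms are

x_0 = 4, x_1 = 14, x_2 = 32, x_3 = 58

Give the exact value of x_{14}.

872

1st diffs: 10, 18, 26.
2nd diffs: 8, 8 (constant).
Newton forward-difference form: x_m = 4 + 10·C(m,1) + 8·C(m,2).
At m = 14: m = 14, so x_{14} = 4 + 140 + 728 = 872.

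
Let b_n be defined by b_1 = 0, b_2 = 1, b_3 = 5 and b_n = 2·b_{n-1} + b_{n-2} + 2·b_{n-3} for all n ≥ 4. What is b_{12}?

b_4 = 11; b_5 = 29; b_6 = 79; b_7 = 209; b_8 = 555; b_9 = 1477; b_{10} = 3927; b_{11} = 10441; b_{12} = 27763.

27763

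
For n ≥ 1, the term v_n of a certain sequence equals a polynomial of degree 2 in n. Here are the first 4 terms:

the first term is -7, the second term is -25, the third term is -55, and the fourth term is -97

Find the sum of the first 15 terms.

-7455

1st diffs: -18, -30, -42.
2nd diffs: -12, -12 (constant).
Newton forward-difference form: v_n = -7 + (-18)·C(n-1,1) + (-12)·C(n-1,2).
Continuing: …, -151, -217, -295, -385, …, v_{15} = -1351.
Summing n = 1..15 (15 terms) gives -7455.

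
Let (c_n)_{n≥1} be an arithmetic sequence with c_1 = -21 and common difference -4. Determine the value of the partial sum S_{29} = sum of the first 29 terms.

c_n = -21 + (n - 1)·(-4).
c_{29} = -133; S = 29·(-21 + (-133))/2 = -2233.

-2233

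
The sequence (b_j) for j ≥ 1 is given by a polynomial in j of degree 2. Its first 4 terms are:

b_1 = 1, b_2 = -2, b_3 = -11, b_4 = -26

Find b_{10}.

-242

1st diffs: -3, -9, -15.
2nd diffs: -6, -6 (constant).
Newton forward-difference form: b_j = 1 + (-3)·C(j-1,1) + (-6)·C(j-1,2).
At j = 10: j-1 = 9, so b_{10} = 1 - 27 - 216 = -242.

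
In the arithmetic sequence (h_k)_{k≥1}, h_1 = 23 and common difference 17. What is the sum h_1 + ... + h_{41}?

14883

h_k = 23 + (k - 1)·17.
h_{41} = 703; S = 41·(23 + 703)/2 = 14883.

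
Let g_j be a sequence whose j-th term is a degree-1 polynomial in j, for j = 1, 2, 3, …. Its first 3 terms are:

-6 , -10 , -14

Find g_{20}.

1st diffs: -4, -4 (constant).
So g_j = -4j - 2.
Evaluating at j = 20 gives g_{20} = -82.

-82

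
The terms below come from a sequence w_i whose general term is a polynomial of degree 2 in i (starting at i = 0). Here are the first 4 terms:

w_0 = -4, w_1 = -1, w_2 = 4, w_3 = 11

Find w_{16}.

1st diffs: 3, 5, 7.
2nd diffs: 2, 2 (constant).
So w_i = i^2 + 2i - 4.
Evaluating at i = 16 gives w_{16} = 284.

284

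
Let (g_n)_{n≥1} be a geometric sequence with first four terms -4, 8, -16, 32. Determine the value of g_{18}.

Common ratio r = -2.
g_n = (-4)·(-2)^(n-1).
g_{18} = (-4)·(-2)^17 = 524288.

524288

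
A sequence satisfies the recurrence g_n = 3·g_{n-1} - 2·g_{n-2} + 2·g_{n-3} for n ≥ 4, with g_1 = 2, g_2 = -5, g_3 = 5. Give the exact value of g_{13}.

99735

Step forward from the initial values:
g_4 = 29;  g_5 = 67;  g_6 = 153;  g_7 = 383;  g_8 = 977;  g_9 = 2471;  g_{10} = 6225;  g_{11} = 15687;  g_{12} = 39553;  g_{13} = 99735.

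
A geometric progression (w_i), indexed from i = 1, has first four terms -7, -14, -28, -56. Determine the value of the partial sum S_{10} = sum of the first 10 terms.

-7161

Common ratio r = 2.
w_i = (-7)·2^(i-1).
S = (-7)·(2^10 - 1)/(2 - 1) = (-7)·(1024 - 1)/(1) = -7161.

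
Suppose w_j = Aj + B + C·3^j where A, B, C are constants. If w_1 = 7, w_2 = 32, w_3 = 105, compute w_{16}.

172186894

The three given values yield: A + B + 3C = 7; 2A + B + 9C = 32; 3A + B + 27C = 105.
Subtracting the first from the second: A + 6C = 25.
Subtracting the second from the third: A + 18C = 73.
Solving: C = 4, A = 1, then B = -6.
Therefore w_{16} = 16 + (-6) + 4·43046721 = 172186894.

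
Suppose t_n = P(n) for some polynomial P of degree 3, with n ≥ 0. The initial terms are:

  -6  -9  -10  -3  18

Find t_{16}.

1st diffs: -3, -1, 7, 21.
2nd diffs: 2, 8, 14.
3rd diffs: 6, 6 (constant).
Newton forward-difference form: t_n = -6 + (-3)·C(n,1) + 2·C(n,2) + 6·C(n,3).
At n = 16: n = 16, so t_{16} = -6 - 48 + 240 + 3360 = 3546.

3546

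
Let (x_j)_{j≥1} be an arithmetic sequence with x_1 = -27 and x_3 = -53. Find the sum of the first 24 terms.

Common difference d = (-53 - (-27)) / (3 - 1) = -13.
x_j = -27 + (j - 1)·(-13).
x_{24} = -326; S = 24·(-27 + (-326))/2 = -4236.

-4236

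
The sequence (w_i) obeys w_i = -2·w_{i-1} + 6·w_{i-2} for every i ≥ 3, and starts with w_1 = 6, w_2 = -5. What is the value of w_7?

6664

Applying the relation repeatedly:
w_3 = 46;  w_4 = -122;  w_5 = 520;  w_6 = -1772;  w_7 = 6664.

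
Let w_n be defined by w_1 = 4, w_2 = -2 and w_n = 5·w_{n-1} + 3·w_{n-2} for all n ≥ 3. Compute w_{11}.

742922

Step forward from the initial values:
w_3 = 2;  w_4 = 4;  w_5 = 26;  w_6 = 142;  w_7 = 788;  w_8 = 4366;  w_9 = 24194;  w_{10} = 134068;  w_{11} = 742922.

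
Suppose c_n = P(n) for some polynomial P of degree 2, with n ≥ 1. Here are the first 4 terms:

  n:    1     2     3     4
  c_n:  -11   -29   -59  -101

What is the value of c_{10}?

-605

1st diffs: -18, -30, -42.
2nd diffs: -12, -12 (constant).
Newton forward-difference form: c_n = -11 + (-18)·C(n-1,1) + (-12)·C(n-1,2).
At n = 10: n-1 = 9, so c_{10} = -11 - 162 - 432 = -605.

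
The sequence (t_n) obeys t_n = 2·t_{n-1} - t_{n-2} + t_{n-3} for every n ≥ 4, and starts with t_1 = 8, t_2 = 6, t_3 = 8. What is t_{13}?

2938

Step forward from the initial values:
t_4 = 18; t_5 = 34; t_6 = 58; t_7 = 100; t_8 = 176; t_9 = 310; t_{10} = 544; t_{11} = 954; t_{12} = 1674; t_{13} = 2938.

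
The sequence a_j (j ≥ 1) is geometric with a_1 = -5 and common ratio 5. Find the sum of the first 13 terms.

a_j = (-5)·5^(j-1).
S = (-5)·(5^13 - 1)/(5 - 1) = (-5)·(1220703125 - 1)/(4) = -1525878905.

-1525878905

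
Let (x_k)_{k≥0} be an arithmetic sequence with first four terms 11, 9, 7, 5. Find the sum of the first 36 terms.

Common difference d = -2.
x_k = 11 + (k - 0)·(-2).
x_{35} = -59; S = 36·(11 + (-59))/2 = -864.

-864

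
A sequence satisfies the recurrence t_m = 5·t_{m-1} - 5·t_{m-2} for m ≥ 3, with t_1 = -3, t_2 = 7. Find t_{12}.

Compute successive terms:
t_3 = 50;  t_4 = 215;  t_5 = 825;  t_6 = 3050;  t_7 = 11125;  t_8 = 40375;  t_9 = 146250;  t_{10} = 529375;  t_{11} = 1915625;  t_{12} = 6931250.

6931250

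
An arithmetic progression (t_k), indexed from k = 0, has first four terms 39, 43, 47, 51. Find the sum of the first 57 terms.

8607

Common difference d = 4.
t_k = 39 + (k - 0)·4.
t_{56} = 263; S = 57·(39 + 263)/2 = 8607.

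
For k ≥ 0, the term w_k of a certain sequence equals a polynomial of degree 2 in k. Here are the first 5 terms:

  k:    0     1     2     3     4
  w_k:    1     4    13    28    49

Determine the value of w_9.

244

1st diffs: 3, 9, 15, 21.
2nd diffs: 6, 6, 6 (constant).
So w_k = 3k^2 + 1.
Evaluating at k = 9 gives w_9 = 244.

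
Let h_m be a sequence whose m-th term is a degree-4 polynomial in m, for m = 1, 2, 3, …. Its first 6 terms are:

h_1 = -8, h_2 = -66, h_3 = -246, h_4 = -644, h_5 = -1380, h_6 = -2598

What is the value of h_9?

1st diffs: -58, -180, -398, -736, -1218.
2nd diffs: -122, -218, -338, -482.
3rd diffs: -96, -120, -144.
4th diffs: -24, -24 (constant).
Newton forward-difference form: h_m = -8 + (-58)·C(m-1,1) + (-122)·C(m-1,2) + (-96)·C(m-1,3) + (-24)·C(m-1,4).
At m = 9: m-1 = 8, so h_9 = -8 - 464 - 3416 - 5376 - 1680 = -10944.

-10944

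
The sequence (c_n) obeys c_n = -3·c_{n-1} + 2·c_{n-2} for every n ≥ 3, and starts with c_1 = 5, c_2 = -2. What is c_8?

-8476

Step forward from the initial values:
c_3 = 16, c_4 = -52, c_5 = 188, c_6 = -668, c_7 = 2380, c_8 = -8476.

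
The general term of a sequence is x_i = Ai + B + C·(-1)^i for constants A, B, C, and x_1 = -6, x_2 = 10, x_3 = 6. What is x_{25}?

The three given values yield: A + B - C = -6; 2A + B + C = 10; 3A + B - C = 6.
Subtracting the first from the second: A + 2C = 16.
Subtracting the second from the third: A - 2C = -4.
Solving: C = 5, A = 6, then B = -7.
Therefore x_{25} = 150 + (-7) + 5·(-1) = 138.

138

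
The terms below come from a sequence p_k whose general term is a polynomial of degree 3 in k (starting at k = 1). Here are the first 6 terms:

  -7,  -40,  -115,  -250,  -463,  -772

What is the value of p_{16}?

-13102

1st diffs: -33, -75, -135, -213, -309.
2nd diffs: -42, -60, -78, -96.
3rd diffs: -18, -18, -18 (constant).
So p_k = -3k^3 - 3k^2 - 3k + 2.
Evaluating at k = 16 gives p_{16} = -13102.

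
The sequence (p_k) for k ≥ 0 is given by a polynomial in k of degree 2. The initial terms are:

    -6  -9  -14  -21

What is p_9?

1st diffs: -3, -5, -7.
2nd diffs: -2, -2 (constant).
Newton forward-difference form: p_k = -6 + (-3)·C(k,1) + (-2)·C(k,2).
At k = 9: k = 9, so p_9 = -6 - 27 - 72 = -105.

-105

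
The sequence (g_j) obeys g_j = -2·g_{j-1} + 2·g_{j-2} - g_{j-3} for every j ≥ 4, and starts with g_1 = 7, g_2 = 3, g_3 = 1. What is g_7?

Compute successive terms:
g_4 = -3;  g_5 = 5;  g_6 = -17;  g_7 = 47.

47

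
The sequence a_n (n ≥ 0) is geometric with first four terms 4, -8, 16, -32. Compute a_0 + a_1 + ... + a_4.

44

Common ratio r = -2.
a_n = 4·(-2)^(n-0).
S = 4·((-2)^5 - 1)/(-2 - 1) = 4·(-32 - 1)/(-3) = 44.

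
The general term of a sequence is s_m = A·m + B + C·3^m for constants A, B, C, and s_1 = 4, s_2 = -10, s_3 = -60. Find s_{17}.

-387420412

At m = 1, 2, 3: A + B + 3C = 4; 2A + B + 9C = -10; 3A + B + 27C = -60.
Subtracting the first from the second: A + 6C = -14.
Subtracting the second from the third: A + 18C = -50.
Solving: C = -3, A = 4, then B = 9.
So s_m = 4·m + 9 + (-3)·3^m; at m=17 this is -387420412.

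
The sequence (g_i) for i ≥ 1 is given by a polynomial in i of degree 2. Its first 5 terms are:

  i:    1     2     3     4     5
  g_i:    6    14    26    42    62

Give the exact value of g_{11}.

266

1st diffs: 8, 12, 16, 20.
2nd diffs: 4, 4, 4 (constant).
Newton forward-difference form: g_i = 6 + 8·C(i-1,1) + 4·C(i-1,2).
At i = 11: i-1 = 10, so g_{11} = 6 + 80 + 180 = 266.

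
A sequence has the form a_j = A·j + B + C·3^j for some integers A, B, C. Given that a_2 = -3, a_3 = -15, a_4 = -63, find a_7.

At j = 2, 3, 4: 2A + B + 9C = -3; 3A + B + 27C = -15; 4A + B + 81C = -63.
Subtracting the first from the second: A + 18C = -12.
Subtracting the second from the third: A + 54C = -48.
Solving: C = -1, A = 6, then B = -6.
Therefore a_7 = 42 + (-6) + (-1)·2187 = -2151.

-2151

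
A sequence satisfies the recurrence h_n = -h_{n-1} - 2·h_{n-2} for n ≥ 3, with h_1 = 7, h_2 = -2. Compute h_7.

Applying the relation repeatedly:
h_3 = -12, h_4 = 16, h_5 = 8, h_6 = -40, h_7 = 24.

24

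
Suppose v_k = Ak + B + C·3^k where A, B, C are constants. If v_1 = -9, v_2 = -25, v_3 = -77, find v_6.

-2177

Write the equations: A + B + 3C = -9; 2A + B + 9C = -25; 3A + B + 27C = -77.
Subtracting the first from the second: A + 6C = -16.
Subtracting the second from the third: A + 18C = -52.
Solving: C = -3, A = 2, then B = -2.
Hence v_6 = 2·6 + (-2) + (-3)·729 = -2177.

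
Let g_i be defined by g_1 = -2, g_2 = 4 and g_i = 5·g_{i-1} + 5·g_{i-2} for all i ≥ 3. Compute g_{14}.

3240062500

g_3 = 10, g_4 = 70, g_5 = 400, …, g_{11} = 16150000, g_{12} = 94543750, g_{13} = 553468750, g_{14} = 3240062500.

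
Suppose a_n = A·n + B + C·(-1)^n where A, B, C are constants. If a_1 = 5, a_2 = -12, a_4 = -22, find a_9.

-35

At n = 1, 2, 4: A + B - C = 5; 2A + B + C = -12; 4A + B + C = -22.
Subtracting the first from the second: A + 2C = -17.
Subtracting the second from the third: 2A = -10.
Solving: C = -6, A = -5, then B = 4.
So a_n = -5·n + 4 + (-6)·(-1)^n; at n=9 this is -35.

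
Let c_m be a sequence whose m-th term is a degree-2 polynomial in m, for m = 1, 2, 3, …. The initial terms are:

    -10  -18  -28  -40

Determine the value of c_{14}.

1st diffs: -8, -10, -12.
2nd diffs: -2, -2 (constant).
So c_m = -m^2 - 5m - 4.
Evaluating at m = 14 gives c_{14} = -270.

-270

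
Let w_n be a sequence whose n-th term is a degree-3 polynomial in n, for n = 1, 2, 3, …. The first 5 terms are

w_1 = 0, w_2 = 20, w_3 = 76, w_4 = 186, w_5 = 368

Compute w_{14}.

8216

1st diffs: 20, 56, 110, 182.
2nd diffs: 36, 54, 72.
3rd diffs: 18, 18 (constant).
So w_n = 3n^3 - n - 2.
Evaluating at n = 14 gives w_{14} = 8216.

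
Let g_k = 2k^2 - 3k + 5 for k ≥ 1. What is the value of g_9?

140

g_9 = 2·9^2 - 3·9 + 5 = 140.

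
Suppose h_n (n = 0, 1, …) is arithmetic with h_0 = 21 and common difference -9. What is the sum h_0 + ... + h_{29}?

-3285

h_n = 21 + (n - 0)·(-9).
h_{29} = -240; S = 30·(21 + (-240))/2 = -3285.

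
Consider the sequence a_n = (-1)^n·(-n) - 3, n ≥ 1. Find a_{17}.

(-1)^17 = -1; -n at n=17 is -17; so a_{17} = 14.

14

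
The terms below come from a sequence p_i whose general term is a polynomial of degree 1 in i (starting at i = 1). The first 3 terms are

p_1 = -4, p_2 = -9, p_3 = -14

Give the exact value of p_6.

-29

1st diffs: -5, -5 (constant).
So p_i = -5i + 1.
Evaluating at i = 6 gives p_6 = -29.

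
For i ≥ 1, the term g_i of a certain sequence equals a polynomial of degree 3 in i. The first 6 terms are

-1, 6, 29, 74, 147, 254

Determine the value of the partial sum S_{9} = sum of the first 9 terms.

1st diffs: 7, 23, 45, 73, 107.
2nd diffs: 16, 22, 28, 34.
3rd diffs: 6, 6, 6 (constant).
Newton forward-difference form: g_i = -1 + 7·C(i-1,1) + 16·C(i-1,2) + 6·C(i-1,3).
Continuing: 401, 594, 839.
Summing i = 1..9 (9 terms) gives 2343.

2343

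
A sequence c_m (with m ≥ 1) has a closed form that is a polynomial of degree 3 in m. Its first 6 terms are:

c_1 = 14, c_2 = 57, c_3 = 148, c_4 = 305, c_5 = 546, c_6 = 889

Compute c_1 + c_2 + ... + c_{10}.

11615

1st diffs: 43, 91, 157, 241, 343.
2nd diffs: 48, 66, 84, 102.
3rd diffs: 18, 18, 18 (constant).
Newton forward-difference form: c_m = 14 + 43·C(m-1,1) + 48·C(m-1,2) + 18·C(m-1,3).
Continuing: 1352, 1953, 2710, 3641.
Summing m = 1..10 (10 terms) gives 11615.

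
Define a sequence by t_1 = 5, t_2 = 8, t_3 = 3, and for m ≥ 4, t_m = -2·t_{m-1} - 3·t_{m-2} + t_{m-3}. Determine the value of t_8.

Compute successive terms:
t_4 = -25, t_5 = 49, t_6 = -20, t_7 = -132, t_8 = 373.

373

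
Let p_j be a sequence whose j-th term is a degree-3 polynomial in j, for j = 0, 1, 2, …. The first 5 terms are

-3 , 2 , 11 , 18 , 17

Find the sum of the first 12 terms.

-1796

1st diffs: 5, 9, 7, -1.
2nd diffs: 4, -2, -8.
3rd diffs: -6, -6 (constant).
Newton forward-difference form: p_j = -3 + 5·C(j,1) + 4·C(j,2) + (-6)·C(j,3).
Continuing: …, 2, -33, -94, -187, …, p_{11} = -718.
Summing j = 0..11 (12 terms) gives -1796.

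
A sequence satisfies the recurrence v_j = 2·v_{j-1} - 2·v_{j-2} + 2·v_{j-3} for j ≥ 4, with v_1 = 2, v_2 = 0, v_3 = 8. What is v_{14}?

1024

Iterate the recurrence:
v_4 = 20; v_5 = 24; v_6 = 24; …; v_{11} = 256; v_{12} = 416; v_{13} = 672; v_{14} = 1024.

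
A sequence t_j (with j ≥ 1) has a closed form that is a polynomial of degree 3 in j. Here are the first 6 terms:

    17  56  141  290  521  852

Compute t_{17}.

16241

1st diffs: 39, 85, 149, 231, 331.
2nd diffs: 46, 64, 82, 100.
3rd diffs: 18, 18, 18 (constant).
Newton forward-difference form: t_j = 17 + 39·C(j-1,1) + 46·C(j-1,2) + 18·C(j-1,3).
At j = 17: j-1 = 16, so t_{17} = 17 + 624 + 5520 + 10080 = 16241.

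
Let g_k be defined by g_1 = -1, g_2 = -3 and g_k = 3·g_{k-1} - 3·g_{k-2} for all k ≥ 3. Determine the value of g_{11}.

243

Compute successive terms:
g_3 = -6; g_4 = -9; g_5 = -9; g_6 = 0; g_7 = 27; g_8 = 81; g_9 = 162; g_{10} = 243; g_{11} = 243.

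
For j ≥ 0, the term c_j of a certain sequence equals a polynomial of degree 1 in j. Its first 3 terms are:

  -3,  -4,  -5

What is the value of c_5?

1st diffs: -1, -1 (constant).
So c_j = -j - 3.
Evaluating at j = 5 gives c_5 = -8.

-8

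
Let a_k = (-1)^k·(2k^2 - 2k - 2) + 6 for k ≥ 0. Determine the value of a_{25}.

-1192

(-1)^25 = -1; 2k^2 - 2k - 2 at k=25 is 1198; so a_{25} = -1192.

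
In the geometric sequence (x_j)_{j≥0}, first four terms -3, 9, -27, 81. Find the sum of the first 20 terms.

2615088300

Common ratio r = -3.
x_j = (-3)·(-3)^(j-0).
S = (-3)·((-3)^20 - 1)/(-3 - 1) = (-3)·(3486784401 - 1)/(-4) = 2615088300.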